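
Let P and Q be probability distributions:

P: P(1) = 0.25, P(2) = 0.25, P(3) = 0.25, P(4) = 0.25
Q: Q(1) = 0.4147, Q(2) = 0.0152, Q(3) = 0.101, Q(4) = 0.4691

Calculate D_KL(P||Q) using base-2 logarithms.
0.9273 bits

D_KL(P||Q) = Σ P(x) log₂(P(x)/Q(x))

Computing term by term:
  P(1)·log₂(P(1)/Q(1)) = 0.25·log₂(0.25/0.4147) = -0.18253
  P(2)·log₂(P(2)/Q(2)) = 0.25·log₂(0.25/0.0152) = 1.00995
  P(3)·log₂(P(3)/Q(3)) = 0.25·log₂(0.25/0.101) = 0.32689
  P(4)·log₂(P(4)/Q(4)) = 0.25·log₂(0.25/0.4691) = -0.22699

D_KL(P||Q) = -0.18253 + 1.00995 + 0.32689 - 0.22699 = 0.92732 ≈ 0.9273 bits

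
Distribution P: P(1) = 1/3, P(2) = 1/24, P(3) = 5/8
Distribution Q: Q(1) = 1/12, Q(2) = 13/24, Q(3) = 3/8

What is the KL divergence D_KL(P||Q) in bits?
0.9731 bits

D_KL(P||Q) = Σ P(x) log₂(P(x)/Q(x))

Computing term by term:
  P(1)·log₂(P(1)/Q(1)) = (1/3)·log₂((1/3)/(1/12)) = 0.66667
  P(2)·log₂(P(2)/Q(2)) = (1/24)·log₂((1/24)/(13/24)) = -0.15418
  P(3)·log₂(P(3)/Q(3)) = (5/8)·log₂((5/8)/(3/8)) = 0.46060

D_KL(P||Q) = 0.66667 - 0.15418 + 0.46060 = 0.97309 ≈ 0.9731 bits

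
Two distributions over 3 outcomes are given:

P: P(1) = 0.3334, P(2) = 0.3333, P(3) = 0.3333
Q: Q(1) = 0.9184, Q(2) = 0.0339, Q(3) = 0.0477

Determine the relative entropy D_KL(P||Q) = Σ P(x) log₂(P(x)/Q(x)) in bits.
1.5465 bits

D_KL(P||Q) = Σ P(x) log₂(P(x)/Q(x))

Computing term by term:
  P(1)·log₂(P(1)/Q(1)) = 0.3334·log₂(0.3334/0.9184) = -0.48739
  P(2)·log₂(P(2)/Q(2)) = 0.3333·log₂(0.3333/0.0339) = 1.09904
  P(3)·log₂(P(3)/Q(3)) = 0.3333·log₂(0.3333/0.0477) = 0.93483

D_KL(P||Q) = -0.48739 + 1.09904 + 0.93483 = 1.54648 ≈ 1.5465 bits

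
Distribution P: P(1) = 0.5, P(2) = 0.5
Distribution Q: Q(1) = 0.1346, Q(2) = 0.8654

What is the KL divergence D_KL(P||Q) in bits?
0.5509 bits

D_KL(P||Q) = Σ P(x) log₂(P(x)/Q(x))

Computing term by term:
  P(1)·log₂(P(1)/Q(1)) = 0.5·log₂(0.5/0.1346) = 0.94662
  P(2)·log₂(P(2)/Q(2)) = 0.5·log₂(0.5/0.8654) = -0.39572

D_KL(P||Q) = 0.94662 - 0.39572 = 0.55090 ≈ 0.5509 bits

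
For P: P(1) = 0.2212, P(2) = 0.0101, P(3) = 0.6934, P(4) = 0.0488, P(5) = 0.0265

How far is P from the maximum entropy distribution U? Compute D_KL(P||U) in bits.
1.0558 bits

U(i) = 1/5 for all i

D_KL(P||U) = Σ P(x) log₂(P(x) / (1/5))
           = Σ P(x) log₂(P(x)) + log₂(5)
           = log₂(5) - H(P)

H(P) = -Σ P(x) log₂(P(x)):
  -P(1)·log₂(P(1)) = -(0.2212)·log₂(0.2212) = 0.48146
  -P(2)·log₂(P(2)) = -(0.0101)·log₂(0.0101) = 0.06696
  -P(3)·log₂(P(3)) = -(0.6934)·log₂(0.6934) = 0.36628
  -P(4)·log₂(P(4)) = -(0.0488)·log₂(0.0488) = 0.21262
  -P(5)·log₂(P(5)) = -(0.0265)·log₂(0.0265) = 0.13880
H(P) = 0.48146 + 0.06696 + 0.36628 + 0.21262 + 0.13880 = 1.26612 bits

log₂(5) = 2.32193 bits

D_KL(P||U) = 2.32193 - 1.26612 = 1.05581 ≈ 1.0558 bits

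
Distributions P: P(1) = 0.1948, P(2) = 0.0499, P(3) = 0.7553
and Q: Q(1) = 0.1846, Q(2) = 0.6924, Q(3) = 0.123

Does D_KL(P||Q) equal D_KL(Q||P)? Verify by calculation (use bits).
D_KL(P||Q) = 1.8034 bits, D_KL(Q||P) = 2.2909 bits. No — D_KL(P||Q) ≠ D_KL(Q||P) for this pair.

D_KL(P||Q) = Σ P(x) log₂(P(x)/Q(x))

Computing term by term:
  P(1)·log₂(P(1)/Q(1)) = 0.1948·log₂(0.1948/0.1846) = 0.01511
  P(2)·log₂(P(2)/Q(2)) = 0.0499·log₂(0.0499/0.6924) = -0.18935
  P(3)·log₂(P(3)/Q(3)) = 0.7553·log₂(0.7553/0.123) = 1.97767

D_KL(P||Q) = 0.01511 - 0.18935 + 1.97767 = 1.80343 ≈ 1.8034 bits

D_KL(Q||P) = Σ Q(x) log₂(Q(x)/P(x))

Computing term by term:
  Q(1)·log₂(Q(1)/P(1)) = 0.1846·log₂(0.1846/0.1948) = -0.01432
  Q(2)·log₂(Q(2)/P(2)) = 0.6924·log₂(0.6924/0.0499) = 2.62731
  Q(3)·log₂(Q(3)/P(3)) = 0.123·log₂(0.123/0.7553) = -0.32206

D_KL(Q||P) = -0.01432 + 2.62731 - 0.32206 = 2.29093 ≈ 2.2909 bits

These are NOT equal (difference: 0.4875 bits). KL divergence is asymmetric: D_KL(P||Q) ≠ D_KL(Q||P) in general.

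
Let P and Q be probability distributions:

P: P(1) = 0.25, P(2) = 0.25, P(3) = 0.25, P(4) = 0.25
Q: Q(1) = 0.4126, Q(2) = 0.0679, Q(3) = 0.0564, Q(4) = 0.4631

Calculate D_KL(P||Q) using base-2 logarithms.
0.6041 bits

D_KL(P||Q) = Σ P(x) log₂(P(x)/Q(x))

Computing term by term:
  P(1)·log₂(P(1)/Q(1)) = 0.25·log₂(0.25/0.4126) = -0.18070
  P(2)·log₂(P(2)/Q(2)) = 0.25·log₂(0.25/0.0679) = 0.47011
  P(3)·log₂(P(3)/Q(3)) = 0.25·log₂(0.25/0.0564) = 0.53704
  P(4)·log₂(P(4)/Q(4)) = 0.25·log₂(0.25/0.4631) = -0.22235

D_KL(P||Q) = -0.18070 + 0.47011 + 0.53704 - 0.22235 = 0.60410 ≈ 0.6041 bits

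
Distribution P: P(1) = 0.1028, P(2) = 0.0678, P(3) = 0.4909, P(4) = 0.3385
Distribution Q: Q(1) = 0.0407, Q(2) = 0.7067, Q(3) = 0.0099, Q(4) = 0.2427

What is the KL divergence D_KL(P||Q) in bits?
2.8353 bits

D_KL(P||Q) = Σ P(x) log₂(P(x)/Q(x))

Computing term by term:
  P(1)·log₂(P(1)/Q(1)) = 0.1028·log₂(0.1028/0.0407) = 0.13742
  P(2)·log₂(P(2)/Q(2)) = 0.0678·log₂(0.0678/0.7067) = -0.22928
  P(3)·log₂(P(3)/Q(3)) = 0.4909·log₂(0.4909/0.0099) = 2.76468
  P(4)·log₂(P(4)/Q(4)) = 0.3385·log₂(0.3385/0.2427) = 0.16247

D_KL(P||Q) = 0.13742 - 0.22928 + 2.76468 + 0.16247 = 2.83529 ≈ 2.8353 bits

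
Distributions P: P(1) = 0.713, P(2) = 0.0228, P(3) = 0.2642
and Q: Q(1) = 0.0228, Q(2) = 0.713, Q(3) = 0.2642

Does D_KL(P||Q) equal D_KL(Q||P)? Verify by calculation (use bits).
D_KL(P||Q) = 3.4281 bits, D_KL(Q||P) = 3.4281 bits. Yes — for this pair D_KL(P||Q) = D_KL(Q||P).

D_KL(P||Q) = Σ P(x) log₂(P(x)/Q(x))

Computing term by term:
  P(1)·log₂(P(1)/Q(1)) = 0.713·log₂(0.713/0.0228) = 3.54133
  P(2)·log₂(P(2)/Q(2)) = 0.0228·log₂(0.0228/0.713) = -0.11324
  P(3)·log₂(P(3)/Q(3)) = 0.2642·log₂(0.2642/0.2642) = 0.00000

D_KL(P||Q) = 3.54133 - 0.11324 + 0.00000 = 3.42809 ≈ 3.4281 bits

D_KL(Q||P) = Σ Q(x) log₂(Q(x)/P(x))

Computing term by term:
  Q(1)·log₂(Q(1)/P(1)) = 0.0228·log₂(0.0228/0.713) = -0.11324
  Q(2)·log₂(Q(2)/P(2)) = 0.713·log₂(0.713/0.0228) = 3.54133
  Q(3)·log₂(Q(3)/P(3)) = 0.2642·log₂(0.2642/0.2642) = 0.00000

D_KL(Q||P) = -0.11324 + 3.54133 + 0.00000 = 3.42809 ≈ 3.4281 bits

These ARE equal here. Q is P with outcomes relabeled (Q(1) = P(2), Q(2) = P(1)) by a relabeling that is its own inverse, so the two sums contain exactly the same terms in a different order. This is a special case — KL divergence is not symmetric in general: D_KL(P||Q) ≠ D_KL(Q||P) for most P, Q.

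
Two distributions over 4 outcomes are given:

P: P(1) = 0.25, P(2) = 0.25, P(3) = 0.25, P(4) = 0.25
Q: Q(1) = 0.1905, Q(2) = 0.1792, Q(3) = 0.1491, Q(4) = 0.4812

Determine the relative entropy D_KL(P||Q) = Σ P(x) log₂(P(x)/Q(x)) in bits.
0.1684 bits

D_KL(P||Q) = Σ P(x) log₂(P(x)/Q(x))

Computing term by term:
  P(1)·log₂(P(1)/Q(1)) = 0.25·log₂(0.25/0.1905) = 0.09803
  P(2)·log₂(P(2)/Q(2)) = 0.25·log₂(0.25/0.1792) = 0.12009
  P(3)·log₂(P(3)/Q(3)) = 0.25·log₂(0.25/0.1491) = 0.18641
  P(4)·log₂(P(4)/Q(4)) = 0.25·log₂(0.25/0.4812) = -0.23618

D_KL(P||Q) = 0.09803 + 0.12009 + 0.18641 - 0.23618 = 0.16835 ≈ 0.1684 bits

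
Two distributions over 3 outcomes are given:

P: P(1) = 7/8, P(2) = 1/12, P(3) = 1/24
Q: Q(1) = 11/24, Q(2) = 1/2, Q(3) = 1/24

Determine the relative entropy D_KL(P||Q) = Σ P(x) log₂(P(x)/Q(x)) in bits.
0.6009 bits

D_KL(P||Q) = Σ P(x) log₂(P(x)/Q(x))

Computing term by term:
  P(1)·log₂(P(1)/Q(1)) = (7/8)·log₂((7/8)/(11/24)) = 0.81628
  P(2)·log₂(P(2)/Q(2)) = (1/12)·log₂((1/12)/(1/2)) = -0.21541
  P(3)·log₂(P(3)/Q(3)) = (1/24)·log₂((1/24)/(1/24)) = 0.00000

D_KL(P||Q) = 0.81628 - 0.21541 + 0.00000 = 0.60087 ≈ 0.6009 bits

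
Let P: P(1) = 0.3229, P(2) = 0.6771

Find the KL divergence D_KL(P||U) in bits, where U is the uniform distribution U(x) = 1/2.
0.0925 bits

U(i) = 1/2 for all i

D_KL(P||U) = Σ P(x) log₂(P(x) / (1/2))
           = Σ P(x) log₂(P(x)) + log₂(2)
           = log₂(2) - H(P)

H(P) = -Σ P(x) log₂(P(x)):
  -P(1)·log₂(P(1)) = -(0.3229)·log₂(0.3229) = 0.52660
  -P(2)·log₂(P(2)) = -(0.6771)·log₂(0.6771) = 0.38091
H(P) = 0.52660 + 0.38091 = 0.90751 bits

log₂(2) = 1.00000 bits

D_KL(P||U) = 1.00000 - 0.90751 = 0.09249 ≈ 0.0925 bits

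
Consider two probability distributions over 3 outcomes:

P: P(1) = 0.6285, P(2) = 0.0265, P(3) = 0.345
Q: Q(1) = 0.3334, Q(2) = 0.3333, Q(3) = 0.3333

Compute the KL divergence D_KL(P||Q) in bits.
0.4952 bits

D_KL(P||Q) = Σ P(x) log₂(P(x)/Q(x))

Computing term by term:
  P(1)·log₂(P(1)/Q(1)) = 0.6285·log₂(0.6285/0.3334) = 0.57486
  P(2)·log₂(P(2)/Q(2)) = 0.0265·log₂(0.0265/0.3333) = -0.09680
  P(3)·log₂(P(3)/Q(3)) = 0.345·log₂(0.345/0.3333) = 0.01717

D_KL(P||Q) = 0.57486 - 0.09680 + 0.01717 = 0.49523 ≈ 0.4952 bits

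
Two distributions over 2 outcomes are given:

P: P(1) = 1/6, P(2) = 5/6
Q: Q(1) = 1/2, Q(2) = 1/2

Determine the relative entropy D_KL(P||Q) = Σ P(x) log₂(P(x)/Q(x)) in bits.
0.3500 bits

D_KL(P||Q) = Σ P(x) log₂(P(x)/Q(x))

Computing term by term:
  P(1)·log₂(P(1)/Q(1)) = (1/6)·log₂((1/6)/(1/2)) = -0.26416
  P(2)·log₂(P(2)/Q(2)) = (5/6)·log₂((5/6)/(1/2)) = 0.61414

D_KL(P||Q) = -0.26416 + 0.61414 = 0.34998 ≈ 0.3500 bits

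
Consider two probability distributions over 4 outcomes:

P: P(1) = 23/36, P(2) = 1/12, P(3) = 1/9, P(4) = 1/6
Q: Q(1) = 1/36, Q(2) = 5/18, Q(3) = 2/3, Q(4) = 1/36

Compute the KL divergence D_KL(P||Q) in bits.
2.8889 bits

D_KL(P||Q) = Σ P(x) log₂(P(x)/Q(x))

Computing term by term:
  P(1)·log₂(P(1)/Q(1)) = (23/36)·log₂((23/36)/(1/36)) = 2.89005
  P(2)·log₂(P(2)/Q(2)) = (1/12)·log₂((1/12)/(5/18)) = -0.14475
  P(3)·log₂(P(3)/Q(3)) = (1/9)·log₂((1/9)/(2/3)) = -0.28722
  P(4)·log₂(P(4)/Q(4)) = (1/6)·log₂((1/6)/(1/36)) = 0.43083

D_KL(P||Q) = 2.89005 - 0.14475 - 0.28722 + 0.43083 = 2.88891 ≈ 2.8889 bits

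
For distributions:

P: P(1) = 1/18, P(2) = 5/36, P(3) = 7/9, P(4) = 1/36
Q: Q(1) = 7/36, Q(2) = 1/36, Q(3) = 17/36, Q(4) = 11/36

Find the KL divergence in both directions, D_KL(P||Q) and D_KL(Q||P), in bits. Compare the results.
D_KL(P||Q) = 0.6859 bits, D_KL(Q||P) = 1.0040 bits. D_KL(Q||P) is larger than D_KL(P||Q) by 0.3181 bits; the two directions differ.

D_KL(P||Q) = Σ P(x) log₂(P(x)/Q(x))

Computing term by term:
  P(1)·log₂(P(1)/Q(1)) = (1/18)·log₂((1/18)/(7/36)) = -0.10041
  P(2)·log₂(P(2)/Q(2)) = (5/36)·log₂((5/36)/(1/36)) = 0.32249
  P(3)·log₂(P(3)/Q(3)) = (7/9)·log₂((7/9)/(17/36)) = 0.55992
  P(4)·log₂(P(4)/Q(4)) = (1/36)·log₂((1/36)/(11/36)) = -0.09610

D_KL(P||Q) = -0.10041 + 0.32249 + 0.55992 - 0.09610 = 0.68590 ≈ 0.6859 bits

D_KL(Q||P) = Σ Q(x) log₂(Q(x)/P(x))

Computing term by term:
  Q(1)·log₂(Q(1)/P(1)) = (7/36)·log₂((7/36)/(1/18)) = 0.35143
  Q(2)·log₂(Q(2)/P(2)) = (1/36)·log₂((1/36)/(5/36)) = -0.06450
  Q(3)·log₂(Q(3)/P(3)) = (17/36)·log₂((17/36)/(7/9)) = -0.33995
  Q(4)·log₂(Q(4)/P(4)) = (11/36)·log₂((11/36)/(1/36)) = 1.05705

D_KL(Q||P) = 0.35143 - 0.06450 - 0.33995 + 1.05705 = 1.00403 ≈ 1.0040 bits

These are NOT equal (difference: 0.3181 bits). KL divergence is asymmetric: D_KL(P||Q) ≠ D_KL(Q||P) in general.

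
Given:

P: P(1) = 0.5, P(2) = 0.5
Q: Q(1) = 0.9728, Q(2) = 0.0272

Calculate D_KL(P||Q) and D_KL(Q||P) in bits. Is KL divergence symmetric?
D_KL(P||Q) = 1.6200 bits, D_KL(Q||P) = 0.8199 bits. No, KL divergence is not symmetric.

D_KL(P||Q) = Σ P(x) log₂(P(x)/Q(x))

Computing term by term:
  P(1)·log₂(P(1)/Q(1)) = 0.5·log₂(0.5/0.9728) = -0.48011
  P(2)·log₂(P(2)/Q(2)) = 0.5·log₂(0.5/0.0272) = 2.10012

D_KL(P||Q) = -0.48011 + 2.10012 = 1.62001 ≈ 1.6200 bits

D_KL(Q||P) = Σ Q(x) log₂(Q(x)/P(x))

Computing term by term:
  Q(1)·log₂(Q(1)/P(1)) = 0.9728·log₂(0.9728/0.5) = 0.93410
  Q(2)·log₂(Q(2)/P(2)) = 0.0272·log₂(0.0272/0.5) = -0.11425

D_KL(Q||P) = 0.93410 - 0.11425 = 0.81985 ≈ 0.8199 bits

These are NOT equal (difference: 0.8001 bits). KL divergence is asymmetric: D_KL(P||Q) ≠ D_KL(Q||P) in general.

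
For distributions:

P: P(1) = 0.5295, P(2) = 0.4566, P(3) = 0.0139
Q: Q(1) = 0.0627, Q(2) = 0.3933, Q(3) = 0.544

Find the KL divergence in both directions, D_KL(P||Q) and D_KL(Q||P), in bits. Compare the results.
D_KL(P||Q) = 1.6546 bits, D_KL(Q||P) = 2.6003 bits. D_KL(Q||P) is larger than D_KL(P||Q) by 0.9457 bits; the two directions differ.

D_KL(P||Q) = Σ P(x) log₂(P(x)/Q(x))

Computing term by term:
  P(1)·log₂(P(1)/Q(1)) = 0.5295·log₂(0.5295/0.0627) = 1.62985
  P(2)·log₂(P(2)/Q(2)) = 0.4566·log₂(0.4566/0.3933) = 0.09831
  P(3)·log₂(P(3)/Q(3)) = 0.0139·log₂(0.0139/0.544) = -0.07354

D_KL(P||Q) = 1.62985 + 0.09831 - 0.07354 = 1.65462 ≈ 1.6546 bits

D_KL(Q||P) = Σ Q(x) log₂(Q(x)/P(x))

Computing term by term:
  Q(1)·log₂(Q(1)/P(1)) = 0.0627·log₂(0.0627/0.5295) = -0.19300
  Q(2)·log₂(Q(2)/P(2)) = 0.3933·log₂(0.3933/0.4566) = -0.08468
  Q(3)·log₂(Q(3)/P(3)) = 0.544·log₂(0.544/0.0139) = 2.87800

D_KL(Q||P) = -0.19300 - 0.08468 + 2.87800 = 2.60032 ≈ 2.6003 bits

These are NOT equal (difference: 0.9457 bits). KL divergence is asymmetric: D_KL(P||Q) ≠ D_KL(Q||P) in general.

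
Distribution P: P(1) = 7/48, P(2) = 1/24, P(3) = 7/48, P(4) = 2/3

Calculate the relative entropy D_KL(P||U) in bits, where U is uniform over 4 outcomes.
0.6088 bits

U(i) = 1/4 for all i

D_KL(P||U) = Σ P(x) log₂(P(x) / (1/4))
           = Σ P(x) log₂(P(x)) + log₂(4)
           = log₂(4) - H(P)

H(P) = -Σ P(x) log₂(P(x)):
  -P(1)·log₂(P(1)) = -(7/48)·log₂(7/48) = 0.40507
  -P(2)·log₂(P(2)) = -(1/24)·log₂(1/24) = 0.19104
  -P(3)·log₂(P(3)) = -(7/48)·log₂(7/48) = 0.40507
  -P(4)·log₂(P(4)) = -(2/3)·log₂(2/3) = 0.38998
H(P) = 0.40507 + 0.19104 + 0.40507 + 0.38998 = 1.39116 bits

log₂(4) = 2.00000 bits

D_KL(P||U) = 2.00000 - 1.39116 = 0.60884 ≈ 0.6088 bits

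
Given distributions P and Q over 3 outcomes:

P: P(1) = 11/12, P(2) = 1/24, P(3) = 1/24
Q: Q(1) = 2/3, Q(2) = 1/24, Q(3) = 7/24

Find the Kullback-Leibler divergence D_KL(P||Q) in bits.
0.3042 bits

D_KL(P||Q) = Σ P(x) log₂(P(x)/Q(x))

Computing term by term:
  P(1)·log₂(P(1)/Q(1)) = (11/12)·log₂((11/12)/(2/3)) = 0.42115
  P(2)·log₂(P(2)/Q(2)) = (1/24)·log₂((1/24)/(1/24)) = 0.00000
  P(3)·log₂(P(3)/Q(3)) = (1/24)·log₂((1/24)/(7/24)) = -0.11697

D_KL(P||Q) = 0.42115 + 0.00000 - 0.11697 = 0.30418 ≈ 0.3042 bits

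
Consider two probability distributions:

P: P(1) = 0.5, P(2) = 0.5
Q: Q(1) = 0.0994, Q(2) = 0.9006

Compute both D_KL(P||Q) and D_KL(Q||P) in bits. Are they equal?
D_KL(P||Q) = 0.7408 bits, D_KL(Q||P) = 0.5329 bits. No, they are not equal.

D_KL(P||Q) = Σ P(x) log₂(P(x)/Q(x))

Computing term by term:
  P(1)·log₂(P(1)/Q(1)) = 0.5·log₂(0.5/0.0994) = 1.16531
  P(2)·log₂(P(2)/Q(2)) = 0.5·log₂(0.5/0.9006) = -0.42448

D_KL(P||Q) = 1.16531 - 0.42448 = 0.74083 ≈ 0.7408 bits

D_KL(Q||P) = Σ Q(x) log₂(Q(x)/P(x))

Computing term by term:
  Q(1)·log₂(Q(1)/P(1)) = 0.0994·log₂(0.0994/0.5) = -0.23166
  Q(2)·log₂(Q(2)/P(2)) = 0.9006·log₂(0.9006/0.5) = 0.76457

D_KL(Q||P) = -0.23166 + 0.76457 = 0.53291 ≈ 0.5329 bits

These are NOT equal (difference: 0.2079 bits). KL divergence is asymmetric: D_KL(P||Q) ≠ D_KL(Q||P) in general.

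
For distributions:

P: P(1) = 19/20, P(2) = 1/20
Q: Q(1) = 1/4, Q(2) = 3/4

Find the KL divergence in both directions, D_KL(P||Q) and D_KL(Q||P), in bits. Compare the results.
D_KL(P||Q) = 1.6344 bits, D_KL(Q||P) = 2.4487 bits. D_KL(Q||P) is larger than D_KL(P||Q) by 0.8143 bits; the two directions differ.

D_KL(P||Q) = Σ P(x) log₂(P(x)/Q(x))

Computing term by term:
  P(1)·log₂(P(1)/Q(1)) = (19/20)·log₂((19/20)/(1/4)) = 1.82970
  P(2)·log₂(P(2)/Q(2)) = (1/20)·log₂((1/20)/(3/4)) = -0.19534

D_KL(P||Q) = 1.82970 - 0.19534 = 1.63436 ≈ 1.6344 bits

D_KL(Q||P) = Σ Q(x) log₂(Q(x)/P(x))

Computing term by term:
  Q(1)·log₂(Q(1)/P(1)) = (1/4)·log₂((1/4)/(19/20)) = -0.48150
  Q(2)·log₂(Q(2)/P(2)) = (3/4)·log₂((3/4)/(1/20)) = 2.93017

D_KL(Q||P) = -0.48150 + 2.93017 = 2.44867 ≈ 2.4487 bits

These are NOT equal (difference: 0.8143 bits). KL divergence is asymmetric: D_KL(P||Q) ≠ D_KL(Q||P) in general.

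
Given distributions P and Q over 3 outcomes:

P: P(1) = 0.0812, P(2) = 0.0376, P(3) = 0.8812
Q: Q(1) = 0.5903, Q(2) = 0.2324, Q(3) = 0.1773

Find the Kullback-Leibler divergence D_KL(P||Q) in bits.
1.7073 bits

D_KL(P||Q) = Σ P(x) log₂(P(x)/Q(x))

Computing term by term:
  P(1)·log₂(P(1)/Q(1)) = 0.0812·log₂(0.0812/0.5903) = -0.23239
  P(2)·log₂(P(2)/Q(2)) = 0.0376·log₂(0.0376/0.2324) = -0.09881
  P(3)·log₂(P(3)/Q(3)) = 0.8812·log₂(0.8812/0.1773) = 2.03846

D_KL(P||Q) = -0.23239 - 0.09881 + 2.03846 = 1.70726 ≈ 1.7073 bits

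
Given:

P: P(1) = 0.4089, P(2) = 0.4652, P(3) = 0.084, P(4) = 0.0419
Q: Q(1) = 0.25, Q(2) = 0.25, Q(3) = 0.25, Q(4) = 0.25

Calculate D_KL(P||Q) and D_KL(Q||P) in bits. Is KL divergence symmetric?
D_KL(P||Q) = 0.4669 bits, D_KL(Q||P) = 0.6362 bits. No, KL divergence is not symmetric.

D_KL(P||Q) = Σ P(x) log₂(P(x)/Q(x))

Computing term by term:
  P(1)·log₂(P(1)/Q(1)) = 0.4089·log₂(0.4089/0.25) = 0.29025
  P(2)·log₂(P(2)/Q(2)) = 0.4652·log₂(0.4652/0.25) = 0.41678
  P(3)·log₂(P(3)/Q(3)) = 0.084·log₂(0.084/0.25) = -0.13217
  P(4)·log₂(P(4)/Q(4)) = 0.0419·log₂(0.0419/0.25) = -0.10797

D_KL(P||Q) = 0.29025 + 0.41678 - 0.13217 - 0.10797 = 0.46689 ≈ 0.4669 bits

D_KL(Q||P) = Σ Q(x) log₂(Q(x)/P(x))

Computing term by term:
  Q(1)·log₂(Q(1)/P(1)) = 0.25·log₂(0.25/0.4089) = -0.17745
  Q(2)·log₂(Q(2)/P(2)) = 0.25·log₂(0.25/0.4652) = -0.22398
  Q(3)·log₂(Q(3)/P(3)) = 0.25·log₂(0.25/0.084) = 0.39337
  Q(4)·log₂(Q(4)/P(4)) = 0.25·log₂(0.25/0.0419) = 0.64423

D_KL(Q||P) = -0.17745 - 0.22398 + 0.39337 + 0.64423 = 0.63617 ≈ 0.6362 bits

These are NOT equal (difference: 0.1693 bits). KL divergence is asymmetric: D_KL(P||Q) ≠ D_KL(Q||P) in general.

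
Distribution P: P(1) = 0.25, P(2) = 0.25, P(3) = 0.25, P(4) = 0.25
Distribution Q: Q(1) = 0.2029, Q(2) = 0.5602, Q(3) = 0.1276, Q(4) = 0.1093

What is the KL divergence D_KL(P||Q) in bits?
0.3253 bits

D_KL(P||Q) = Σ P(x) log₂(P(x)/Q(x))

Computing term by term:
  P(1)·log₂(P(1)/Q(1)) = 0.25·log₂(0.25/0.2029) = 0.07529
  P(2)·log₂(P(2)/Q(2)) = 0.25·log₂(0.25/0.5602) = -0.29100
  P(3)·log₂(P(3)/Q(3)) = 0.25·log₂(0.25/0.1276) = 0.24257
  P(4)·log₂(P(4)/Q(4)) = 0.25·log₂(0.25/0.1093) = 0.29841

D_KL(P||Q) = 0.07529 - 0.29100 + 0.24257 + 0.29841 = 0.32527 ≈ 0.3253 bits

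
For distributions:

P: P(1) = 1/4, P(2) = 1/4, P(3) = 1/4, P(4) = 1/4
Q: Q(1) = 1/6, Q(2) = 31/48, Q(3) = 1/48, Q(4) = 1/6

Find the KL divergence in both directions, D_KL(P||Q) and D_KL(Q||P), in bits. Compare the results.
D_KL(P||Q) = 0.8464 bits, D_KL(Q||P) = 0.6146 bits. D_KL(P||Q) is larger than D_KL(Q||P) by 0.2318 bits; the two directions differ.

D_KL(P||Q) = Σ P(x) log₂(P(x)/Q(x))

Computing term by term:
  P(1)·log₂(P(1)/Q(1)) = (1/4)·log₂((1/4)/(1/6)) = 0.14624
  P(2)·log₂(P(2)/Q(2)) = (1/4)·log₂((1/4)/(31/48)) = -0.34231
  P(3)·log₂(P(3)/Q(3)) = (1/4)·log₂((1/4)/(1/48)) = 0.89624
  P(4)·log₂(P(4)/Q(4)) = (1/4)·log₂((1/4)/(1/6)) = 0.14624

D_KL(P||Q) = 0.14624 - 0.34231 + 0.89624 + 0.14624 = 0.84641 ≈ 0.8464 bits

D_KL(Q||P) = Σ Q(x) log₂(Q(x)/P(x))

Computing term by term:
  Q(1)·log₂(Q(1)/P(1)) = (1/6)·log₂((1/6)/(1/4)) = -0.09749
  Q(2)·log₂(Q(2)/P(2)) = (31/48)·log₂((31/48)/(1/4)) = 0.88430
  Q(3)·log₂(Q(3)/P(3)) = (1/48)·log₂((1/48)/(1/4)) = -0.07469
  Q(4)·log₂(Q(4)/P(4)) = (1/6)·log₂((1/6)/(1/4)) = -0.09749

D_KL(Q||P) = -0.09749 + 0.88430 - 0.07469 - 0.09749 = 0.61463 ≈ 0.6146 bits

These are NOT equal (difference: 0.2318 bits). KL divergence is asymmetric: D_KL(P||Q) ≠ D_KL(Q||P) in general.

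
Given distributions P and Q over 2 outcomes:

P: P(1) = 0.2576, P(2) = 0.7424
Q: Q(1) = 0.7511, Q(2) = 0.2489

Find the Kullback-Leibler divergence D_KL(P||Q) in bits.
0.7728 bits

D_KL(P||Q) = Σ P(x) log₂(P(x)/Q(x))

Computing term by term:
  P(1)·log₂(P(1)/Q(1)) = 0.2576·log₂(0.2576/0.7511) = -0.39770
  P(2)·log₂(P(2)/Q(2)) = 0.7424·log₂(0.7424/0.2489) = 1.17049

D_KL(P||Q) = -0.39770 + 1.17049 = 0.77279 ≈ 0.7728 bits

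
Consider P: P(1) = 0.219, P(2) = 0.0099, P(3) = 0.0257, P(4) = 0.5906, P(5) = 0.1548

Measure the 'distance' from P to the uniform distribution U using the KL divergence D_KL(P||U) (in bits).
0.7751 bits

U(i) = 1/5 for all i

D_KL(P||U) = Σ P(x) log₂(P(x) / (1/5))
           = Σ P(x) log₂(P(x)) + log₂(5)
           = log₂(5) - H(P)

H(P) = -Σ P(x) log₂(P(x)):
  -P(1)·log₂(P(1)) = -(0.219)·log₂(0.219) = 0.47983
  -P(2)·log₂(P(2)) = -(0.0099)·log₂(0.0099) = 0.06592
  -P(3)·log₂(P(3)) = -(0.0257)·log₂(0.0257) = 0.13575
  -P(4)·log₂(P(4)) = -(0.5906)·log₂(0.5906) = 0.44871
  -P(5)·log₂(P(5)) = -(0.1548)·log₂(0.1548) = 0.41665
H(P) = 0.47983 + 0.06592 + 0.13575 + 0.44871 + 0.41665 = 1.54686 bits

log₂(5) = 2.32193 bits

D_KL(P||U) = 2.32193 - 1.54686 = 0.77507 ≈ 0.7751 bits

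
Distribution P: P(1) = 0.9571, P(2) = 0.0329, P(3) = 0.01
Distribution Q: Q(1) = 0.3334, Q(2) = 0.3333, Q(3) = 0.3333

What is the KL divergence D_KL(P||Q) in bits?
1.2957 bits

D_KL(P||Q) = Σ P(x) log₂(P(x)/Q(x))

Computing term by term:
  P(1)·log₂(P(1)/Q(1)) = 0.9571·log₂(0.9571/0.3334) = 1.45615
  P(2)·log₂(P(2)/Q(2)) = 0.0329·log₂(0.0329/0.3333) = -0.10991
  P(3)·log₂(P(3)/Q(3)) = 0.01·log₂(0.01/0.3333) = -0.05059

D_KL(P||Q) = 1.45615 - 0.10991 - 0.05059 = 1.29565 ≈ 1.2957 bits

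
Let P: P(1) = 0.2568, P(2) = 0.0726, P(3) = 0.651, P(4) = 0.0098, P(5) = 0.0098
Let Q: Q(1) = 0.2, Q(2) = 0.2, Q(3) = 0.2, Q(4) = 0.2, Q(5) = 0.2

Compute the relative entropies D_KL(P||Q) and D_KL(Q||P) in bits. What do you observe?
D_KL(P||Q) = 1.0096 bits, D_KL(Q||P) = 1.6202 bits. The two directions give different values (D_KL(Q||P) exceeds D_KL(P||Q) by 0.6106 bits): KL divergence is asymmetric.

D_KL(P||Q) = Σ P(x) log₂(P(x)/Q(x))

Computing term by term:
  P(1)·log₂(P(1)/Q(1)) = 0.2568·log₂(0.2568/0.2) = 0.09261
  P(2)·log₂(P(2)/Q(2)) = 0.0726·log₂(0.0726/0.2) = -0.10614
  P(3)·log₂(P(3)/Q(3)) = 0.651·log₂(0.651/0.2) = 1.10843
  P(4)·log₂(P(4)/Q(4)) = 0.0098·log₂(0.0098/0.2) = -0.04264
  P(5)·log₂(P(5)/Q(5)) = 0.0098·log₂(0.0098/0.2) = -0.04264

D_KL(P||Q) = 0.09261 - 0.10614 + 1.10843 - 0.04264 - 0.04264 = 1.00962 ≈ 1.0096 bits

D_KL(Q||P) = Σ Q(x) log₂(Q(x)/P(x))

Computing term by term:
  Q(1)·log₂(Q(1)/P(1)) = 0.2·log₂(0.2/0.2568) = -0.07213
  Q(2)·log₂(Q(2)/P(2)) = 0.2·log₂(0.2/0.0726) = 0.29239
  Q(3)·log₂(Q(3)/P(3)) = 0.2·log₂(0.2/0.651) = -0.34053
  Q(4)·log₂(Q(4)/P(4)) = 0.2·log₂(0.2/0.0098) = 0.87021
  Q(5)·log₂(Q(5)/P(5)) = 0.2·log₂(0.2/0.0098) = 0.87021

D_KL(Q||P) = -0.07213 + 0.29239 - 0.34053 + 0.87021 + 0.87021 = 1.62015 ≈ 1.6202 bits

These are NOT equal (difference: 0.6106 bits). KL divergence is asymmetric: D_KL(P||Q) ≠ D_KL(Q||P) in general.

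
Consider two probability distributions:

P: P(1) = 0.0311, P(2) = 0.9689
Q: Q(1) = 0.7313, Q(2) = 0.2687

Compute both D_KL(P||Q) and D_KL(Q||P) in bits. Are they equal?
D_KL(P||Q) = 1.6511 bits, D_KL(Q||P) = 2.8342 bits. No, they are not equal.

D_KL(P||Q) = Σ P(x) log₂(P(x)/Q(x))

Computing term by term:
  P(1)·log₂(P(1)/Q(1)) = 0.0311·log₂(0.0311/0.7313) = -0.14168
  P(2)·log₂(P(2)/Q(2)) = 0.9689·log₂(0.9689/0.2687) = 1.79281

D_KL(P||Q) = -0.14168 + 1.79281 = 1.65113 ≈ 1.6511 bits

D_KL(Q||P) = Σ Q(x) log₂(Q(x)/P(x))

Computing term by term:
  Q(1)·log₂(Q(1)/P(1)) = 0.7313·log₂(0.7313/0.0311) = 3.33142
  Q(2)·log₂(Q(2)/P(2)) = 0.2687·log₂(0.2687/0.9689) = -0.49719

D_KL(Q||P) = 3.33142 - 0.49719 = 2.83423 ≈ 2.8342 bits

These are NOT equal (difference: 1.1831 bits). KL divergence is asymmetric: D_KL(P||Q) ≠ D_KL(Q||P) in general.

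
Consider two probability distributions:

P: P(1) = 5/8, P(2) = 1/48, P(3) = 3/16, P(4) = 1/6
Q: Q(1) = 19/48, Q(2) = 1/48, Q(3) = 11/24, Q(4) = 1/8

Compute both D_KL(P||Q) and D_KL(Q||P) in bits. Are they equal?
D_KL(P||Q) = 0.2392 bits, D_KL(Q||P) = 0.2783 bits. No, they are not equal.

D_KL(P||Q) = Σ P(x) log₂(P(x)/Q(x))

Computing term by term:
  P(1)·log₂(P(1)/Q(1)) = (5/8)·log₂((5/8)/(19/48)) = 0.41185
  P(2)·log₂(P(2)/Q(2)) = (1/48)·log₂((1/48)/(1/48)) = 0.00000
  P(3)·log₂(P(3)/Q(3)) = (3/16)·log₂((3/16)/(11/24)) = -0.24178
  P(4)·log₂(P(4)/Q(4)) = (1/6)·log₂((1/6)/(1/8)) = 0.06917

D_KL(P||Q) = 0.41185 + 0.00000 - 0.24178 + 0.06917 = 0.23924 ≈ 0.2392 bits

D_KL(Q||P) = Σ Q(x) log₂(Q(x)/P(x))

Computing term by term:
  Q(1)·log₂(Q(1)/P(1)) = (19/48)·log₂((19/48)/(5/8)) = -0.26084
  Q(2)·log₂(Q(2)/P(2)) = (1/48)·log₂((1/48)/(1/48)) = 0.00000
  Q(3)·log₂(Q(3)/P(3)) = (11/24)·log₂((11/24)/(3/16)) = 0.59102
  Q(4)·log₂(Q(4)/P(4)) = (1/8)·log₂((1/8)/(1/6)) = -0.05188

D_KL(Q||P) = -0.26084 + 0.00000 + 0.59102 - 0.05188 = 0.27830 ≈ 0.2783 bits

These are NOT equal (difference: 0.0391 bits). KL divergence is asymmetric: D_KL(P||Q) ≠ D_KL(Q||P) in general.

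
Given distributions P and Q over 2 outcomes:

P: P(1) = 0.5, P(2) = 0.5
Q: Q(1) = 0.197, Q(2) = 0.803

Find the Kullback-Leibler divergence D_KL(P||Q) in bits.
0.3301 bits

D_KL(P||Q) = Σ P(x) log₂(P(x)/Q(x))

Computing term by term:
  P(1)·log₂(P(1)/Q(1)) = 0.5·log₂(0.5/0.197) = 0.67187
  P(2)·log₂(P(2)/Q(2)) = 0.5·log₂(0.5/0.803) = -0.34174

D_KL(P||Q) = 0.67187 - 0.34174 = 0.33013 ≈ 0.3301 bits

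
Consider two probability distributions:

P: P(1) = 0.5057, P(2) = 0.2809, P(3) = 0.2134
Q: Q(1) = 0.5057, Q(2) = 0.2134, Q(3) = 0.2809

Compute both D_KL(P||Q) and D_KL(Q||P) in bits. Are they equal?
D_KL(P||Q) = 0.0268 bits, D_KL(Q||P) = 0.0268 bits. Yes, in this case they are equal (although KL divergence is not symmetric in general).

D_KL(P||Q) = Σ P(x) log₂(P(x)/Q(x))

Computing term by term:
  P(1)·log₂(P(1)/Q(1)) = 0.5057·log₂(0.5057/0.5057) = 0.00000
  P(2)·log₂(P(2)/Q(2)) = 0.2809·log₂(0.2809/0.2134) = 0.11138
  P(3)·log₂(P(3)/Q(3)) = 0.2134·log₂(0.2134/0.2809) = -0.08461

D_KL(P||Q) = 0.00000 + 0.11138 - 0.08461 = 0.02677 ≈ 0.0268 bits

D_KL(Q||P) = Σ Q(x) log₂(Q(x)/P(x))

Computing term by term:
  Q(1)·log₂(Q(1)/P(1)) = 0.5057·log₂(0.5057/0.5057) = 0.00000
  Q(2)·log₂(Q(2)/P(2)) = 0.2134·log₂(0.2134/0.2809) = -0.08461
  Q(3)·log₂(Q(3)/P(3)) = 0.2809·log₂(0.2809/0.2134) = 0.11138

D_KL(Q||P) = 0.00000 - 0.08461 + 0.11138 = 0.02677 ≈ 0.0268 bits

These ARE equal here. Q is P with outcomes relabeled (Q(2) = P(3), Q(3) = P(2)) by a relabeling that is its own inverse, so the two sums contain exactly the same terms in a different order. This is a special case — KL divergence is not symmetric in general: D_KL(P||Q) ≠ D_KL(Q||P) for most P, Q.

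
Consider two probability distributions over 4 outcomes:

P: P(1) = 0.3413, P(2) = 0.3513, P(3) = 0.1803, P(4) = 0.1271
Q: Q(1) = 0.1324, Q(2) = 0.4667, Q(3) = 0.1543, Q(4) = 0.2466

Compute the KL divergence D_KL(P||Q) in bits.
0.2413 bits

D_KL(P||Q) = Σ P(x) log₂(P(x)/Q(x))

Computing term by term:
  P(1)·log₂(P(1)/Q(1)) = 0.3413·log₂(0.3413/0.1324) = 0.46626
  P(2)·log₂(P(2)/Q(2)) = 0.3513·log₂(0.3513/0.4667) = -0.14396
  P(3)·log₂(P(3)/Q(3)) = 0.1803·log₂(0.1803/0.1543) = 0.04051
  P(4)·log₂(P(4)/Q(4)) = 0.1271·log₂(0.1271/0.2466) = -0.12153

D_KL(P||Q) = 0.46626 - 0.14396 + 0.04051 - 0.12153 = 0.24128 ≈ 0.2413 bits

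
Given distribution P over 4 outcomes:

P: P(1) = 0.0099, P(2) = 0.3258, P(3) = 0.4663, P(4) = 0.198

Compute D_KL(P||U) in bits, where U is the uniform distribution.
0.4311 bits

U(i) = 1/4 for all i

D_KL(P||U) = Σ P(x) log₂(P(x) / (1/4))
           = Σ P(x) log₂(P(x)) + log₂(4)
           = log₂(4) - H(P)

H(P) = -Σ P(x) log₂(P(x)):
  -P(1)·log₂(P(1)) = -(0.0099)·log₂(0.0099) = 0.06592
  -P(2)·log₂(P(2)) = -(0.3258)·log₂(0.3258) = 0.52713
  -P(3)·log₂(P(3)) = -(0.4663)·log₂(0.4663) = 0.51324
  -P(4)·log₂(P(4)) = -(0.198)·log₂(0.198) = 0.46261
H(P) = 0.06592 + 0.52713 + 0.51324 + 0.46261 = 1.56890 bits

log₂(4) = 2.00000 bits

D_KL(P||U) = 2.00000 - 1.56890 = 0.43110 ≈ 0.4311 bits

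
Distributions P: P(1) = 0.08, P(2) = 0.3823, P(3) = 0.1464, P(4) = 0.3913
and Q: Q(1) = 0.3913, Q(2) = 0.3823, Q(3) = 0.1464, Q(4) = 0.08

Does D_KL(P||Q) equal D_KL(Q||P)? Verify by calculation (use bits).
D_KL(P||Q) = 0.7129 bits, D_KL(Q||P) = 0.7129 bits. Yes — for this pair D_KL(P||Q) = D_KL(Q||P).

D_KL(P||Q) = Σ P(x) log₂(P(x)/Q(x))

Computing term by term:
  P(1)·log₂(P(1)/Q(1)) = 0.08·log₂(0.08/0.3913) = -0.18322
  P(2)·log₂(P(2)/Q(2)) = 0.3823·log₂(0.3823/0.3823) = 0.00000
  P(3)·log₂(P(3)/Q(3)) = 0.1464·log₂(0.1464/0.1464) = 0.00000
  P(4)·log₂(P(4)/Q(4)) = 0.3913·log₂(0.3913/0.08) = 0.89616

D_KL(P||Q) = -0.18322 + 0.00000 + 0.00000 + 0.89616 = 0.71294 ≈ 0.7129 bits

D_KL(Q||P) = Σ Q(x) log₂(Q(x)/P(x))

Computing term by term:
  Q(1)·log₂(Q(1)/P(1)) = 0.3913·log₂(0.3913/0.08) = 0.89616
  Q(2)·log₂(Q(2)/P(2)) = 0.3823·log₂(0.3823/0.3823) = 0.00000
  Q(3)·log₂(Q(3)/P(3)) = 0.1464·log₂(0.1464/0.1464) = 0.00000
  Q(4)·log₂(Q(4)/P(4)) = 0.08·log₂(0.08/0.3913) = -0.18322

D_KL(Q||P) = 0.89616 + 0.00000 + 0.00000 - 0.18322 = 0.71294 ≈ 0.7129 bits

These ARE equal here. Q is P with outcomes relabeled (Q(1) = P(4), Q(4) = P(1)) by a relabeling that is its own inverse, so the two sums contain exactly the same terms in a different order. This is a special case — KL divergence is not symmetric in general: D_KL(P||Q) ≠ D_KL(Q||P) for most P, Q.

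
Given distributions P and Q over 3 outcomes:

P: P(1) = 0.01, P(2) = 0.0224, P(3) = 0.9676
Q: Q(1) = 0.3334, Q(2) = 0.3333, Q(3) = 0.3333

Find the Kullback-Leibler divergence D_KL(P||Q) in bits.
1.3499 bits

D_KL(P||Q) = Σ P(x) log₂(P(x)/Q(x))

Computing term by term:
  P(1)·log₂(P(1)/Q(1)) = 0.01·log₂(0.01/0.3334) = -0.05059
  P(2)·log₂(P(2)/Q(2)) = 0.0224·log₂(0.0224/0.3333) = -0.08725
  P(3)·log₂(P(3)/Q(3)) = 0.9676·log₂(0.9676/0.3333) = 1.48777

D_KL(P||Q) = -0.05059 - 0.08725 + 1.48777 = 1.34993 ≈ 1.3499 bits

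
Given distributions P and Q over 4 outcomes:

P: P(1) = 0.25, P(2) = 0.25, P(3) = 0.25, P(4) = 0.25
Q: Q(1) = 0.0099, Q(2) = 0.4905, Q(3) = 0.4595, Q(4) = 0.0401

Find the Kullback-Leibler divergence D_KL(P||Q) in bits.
1.3620 bits

D_KL(P||Q) = Σ P(x) log₂(P(x)/Q(x))

Computing term by term:
  P(1)·log₂(P(1)/Q(1)) = 0.25·log₂(0.25/0.0099) = 1.16459
  P(2)·log₂(P(2)/Q(2)) = 0.25·log₂(0.25/0.4905) = -0.24308
  P(3)·log₂(P(3)/Q(3)) = 0.25·log₂(0.25/0.4595) = -0.21953
  P(4)·log₂(P(4)/Q(4)) = 0.25·log₂(0.25/0.0401) = 0.66006

D_KL(P||Q) = 1.16459 - 0.24308 - 0.21953 + 0.66006 = 1.36204 ≈ 1.3620 bits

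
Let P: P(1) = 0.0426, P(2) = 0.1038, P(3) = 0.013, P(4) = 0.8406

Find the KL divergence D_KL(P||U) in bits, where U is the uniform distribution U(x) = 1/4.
1.1748 bits

U(i) = 1/4 for all i

D_KL(P||U) = Σ P(x) log₂(P(x) / (1/4))
           = Σ P(x) log₂(P(x)) + log₂(4)
           = log₂(4) - H(P)

H(P) = -Σ P(x) log₂(P(x)):
  -P(1)·log₂(P(1)) = -(0.0426)·log₂(0.0426) = 0.19396
  -P(2)·log₂(P(2)) = -(0.1038)·log₂(0.1038) = 0.33923
  -P(3)·log₂(P(3)) = -(0.013)·log₂(0.013) = 0.08145
  -P(4)·log₂(P(4)) = -(0.8406)·log₂(0.8406) = 0.21058
H(P) = 0.19396 + 0.33923 + 0.08145 + 0.21058 = 0.82522 bits

log₂(4) = 2.00000 bits

D_KL(P||U) = 2.00000 - 0.82522 = 1.17478 ≈ 1.1748 bits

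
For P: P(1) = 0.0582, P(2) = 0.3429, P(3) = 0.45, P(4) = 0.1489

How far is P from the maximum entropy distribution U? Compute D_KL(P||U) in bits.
0.3042 bits

U(i) = 1/4 for all i

D_KL(P||U) = Σ P(x) log₂(P(x) / (1/4))
           = Σ P(x) log₂(P(x)) + log₂(4)
           = log₂(4) - H(P)

H(P) = -Σ P(x) log₂(P(x)):
  -P(1)·log₂(P(1)) = -(0.0582)·log₂(0.0582) = 0.23879
  -P(2)·log₂(P(2)) = -(0.3429)·log₂(0.3429) = 0.52949
  -P(3)·log₂(P(3)) = -(0.45)·log₂(0.45) = 0.51840
  -P(4)·log₂(P(4)) = -(0.1489)·log₂(0.1489) = 0.40912
H(P) = 0.23879 + 0.52949 + 0.51840 + 0.40912 = 1.69580 bits

log₂(4) = 2.00000 bits

D_KL(P||U) = 2.00000 - 1.69580 = 0.30420 ≈ 0.3042 bits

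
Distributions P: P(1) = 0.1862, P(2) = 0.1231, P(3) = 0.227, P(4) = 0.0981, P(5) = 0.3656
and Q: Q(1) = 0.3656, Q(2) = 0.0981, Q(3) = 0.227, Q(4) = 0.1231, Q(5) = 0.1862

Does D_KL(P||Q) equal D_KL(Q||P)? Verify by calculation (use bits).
D_KL(P||Q) = 0.1828 bits, D_KL(Q||P) = 0.1828 bits. Yes — for this pair D_KL(P||Q) = D_KL(Q||P).

D_KL(P||Q) = Σ P(x) log₂(P(x)/Q(x))

Computing term by term:
  P(1)·log₂(P(1)/Q(1)) = 0.1862·log₂(0.1862/0.3656) = -0.18125
  P(2)·log₂(P(2)/Q(2)) = 0.1231·log₂(0.1231/0.0981) = 0.04032
  P(3)·log₂(P(3)/Q(3)) = 0.227·log₂(0.227/0.227) = 0.00000
  P(4)·log₂(P(4)/Q(4)) = 0.0981·log₂(0.0981/0.1231) = -0.03213
  P(5)·log₂(P(5)/Q(5)) = 0.3656·log₂(0.3656/0.1862) = 0.35588

D_KL(P||Q) = -0.18125 + 0.04032 + 0.00000 - 0.03213 + 0.35588 = 0.18282 ≈ 0.1828 bits

D_KL(Q||P) = Σ Q(x) log₂(Q(x)/P(x))

Computing term by term:
  Q(1)·log₂(Q(1)/P(1)) = 0.3656·log₂(0.3656/0.1862) = 0.35588
  Q(2)·log₂(Q(2)/P(2)) = 0.0981·log₂(0.0981/0.1231) = -0.03213
  Q(3)·log₂(Q(3)/P(3)) = 0.227·log₂(0.227/0.227) = 0.00000
  Q(4)·log₂(Q(4)/P(4)) = 0.1231·log₂(0.1231/0.0981) = 0.04032
  Q(5)·log₂(Q(5)/P(5)) = 0.1862·log₂(0.1862/0.3656) = -0.18125

D_KL(Q||P) = 0.35588 - 0.03213 + 0.00000 + 0.04032 - 0.18125 = 0.18282 ≈ 0.1828 bits

These ARE equal here. Q is P with outcomes relabeled (Q(1) = P(5), Q(2) = P(4), Q(4) = P(2), Q(5) = P(1)) by a relabeling that is its own inverse, so the two sums contain exactly the same terms in a different order. This is a special case — KL divergence is not symmetric in general: D_KL(P||Q) ≠ D_KL(Q||P) for most P, Q.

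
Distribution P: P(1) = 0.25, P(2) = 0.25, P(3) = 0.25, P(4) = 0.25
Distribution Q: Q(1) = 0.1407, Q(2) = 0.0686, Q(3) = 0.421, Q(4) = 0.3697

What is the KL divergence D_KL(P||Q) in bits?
0.3447 bits

D_KL(P||Q) = Σ P(x) log₂(P(x)/Q(x))

Computing term by term:
  P(1)·log₂(P(1)/Q(1)) = 0.25·log₂(0.25/0.1407) = 0.20733
  P(2)·log₂(P(2)/Q(2)) = 0.25·log₂(0.25/0.0686) = 0.46641
  P(3)·log₂(P(3)/Q(3)) = 0.25·log₂(0.25/0.421) = -0.18797
  P(4)·log₂(P(4)/Q(4)) = 0.25·log₂(0.25/0.3697) = -0.14111

D_KL(P||Q) = 0.20733 + 0.46641 - 0.18797 - 0.14111 = 0.34466 ≈ 0.3447 bits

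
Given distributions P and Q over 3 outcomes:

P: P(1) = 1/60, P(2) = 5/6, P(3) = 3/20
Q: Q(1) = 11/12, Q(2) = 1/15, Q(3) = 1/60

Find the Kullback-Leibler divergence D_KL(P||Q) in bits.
3.4157 bits

D_KL(P||Q) = Σ P(x) log₂(P(x)/Q(x))

Computing term by term:
  P(1)·log₂(P(1)/Q(1)) = (1/60)·log₂((1/60)/(11/12)) = -0.09636
  P(2)·log₂(P(2)/Q(2)) = (5/6)·log₂((5/6)/(1/15)) = 3.03655
  P(3)·log₂(P(3)/Q(3)) = (3/20)·log₂((3/20)/(1/60)) = 0.47549

D_KL(P||Q) = -0.09636 + 3.03655 + 0.47549 = 3.41568 ≈ 3.4157 bits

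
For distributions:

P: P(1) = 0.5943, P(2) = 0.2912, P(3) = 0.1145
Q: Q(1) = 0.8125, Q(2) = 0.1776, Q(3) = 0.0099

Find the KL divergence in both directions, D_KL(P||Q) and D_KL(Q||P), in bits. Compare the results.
D_KL(P||Q) = 0.3440 bits, D_KL(Q||P) = 0.2049 bits. D_KL(P||Q) is larger than D_KL(Q||P) by 0.1391 bits; the two directions differ.

D_KL(P||Q) = Σ P(x) log₂(P(x)/Q(x))

Computing term by term:
  P(1)·log₂(P(1)/Q(1)) = 0.5943·log₂(0.5943/0.8125) = -0.26813
  P(2)·log₂(P(2)/Q(2)) = 0.2912·log₂(0.2912/0.1776) = 0.20774
  P(3)·log₂(P(3)/Q(3)) = 0.1145·log₂(0.1145/0.0099) = 0.40439

D_KL(P||Q) = -0.26813 + 0.20774 + 0.40439 = 0.34400 ≈ 0.3440 bits

D_KL(Q||P) = Σ Q(x) log₂(Q(x)/P(x))

Computing term by term:
  Q(1)·log₂(Q(1)/P(1)) = 0.8125·log₂(0.8125/0.5943) = 0.36658
  Q(2)·log₂(Q(2)/P(2)) = 0.1776·log₂(0.1776/0.2912) = -0.12670
  Q(3)·log₂(Q(3)/P(3)) = 0.0099·log₂(0.0099/0.1145) = -0.03496

D_KL(Q||P) = 0.36658 - 0.12670 - 0.03496 = 0.20492 ≈ 0.2049 bits

These are NOT equal (difference: 0.1391 bits). KL divergence is asymmetric: D_KL(P||Q) ≠ D_KL(Q||P) in general.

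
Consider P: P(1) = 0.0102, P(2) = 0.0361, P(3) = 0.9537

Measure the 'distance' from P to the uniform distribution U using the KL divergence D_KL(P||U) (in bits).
1.2793 bits

U(i) = 1/3 for all i

D_KL(P||U) = Σ P(x) log₂(P(x) / (1/3))
           = Σ P(x) log₂(P(x)) + log₂(3)
           = log₂(3) - H(P)

H(P) = -Σ P(x) log₂(P(x)):
  -P(1)·log₂(P(1)) = -(0.0102)·log₂(0.0102) = 0.06748
  -P(2)·log₂(P(2)) = -(0.0361)·log₂(0.0361) = 0.17299
  -P(3)·log₂(P(3)) = -(0.9537)·log₂(0.9537) = 0.06523
H(P) = 0.06748 + 0.17299 + 0.06523 = 0.30570 bits

log₂(3) = 1.58496 bits

D_KL(P||U) = 1.58496 - 0.30570 = 1.27926 ≈ 1.2793 bits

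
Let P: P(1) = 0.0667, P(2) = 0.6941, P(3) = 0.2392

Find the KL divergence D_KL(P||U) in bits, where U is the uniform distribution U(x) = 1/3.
0.4651 bits

U(i) = 1/3 for all i

D_KL(P||U) = Σ P(x) log₂(P(x) / (1/3))
           = Σ P(x) log₂(P(x)) + log₂(3)
           = log₂(3) - H(P)

H(P) = -Σ P(x) log₂(P(x)):
  -P(1)·log₂(P(1)) = -(0.0667)·log₂(0.0667) = 0.26054
  -P(2)·log₂(P(2)) = -(0.6941)·log₂(0.6941) = 0.36564
  -P(3)·log₂(P(3)) = -(0.2392)·log₂(0.2392) = 0.49364
H(P) = 0.26054 + 0.36564 + 0.49364 = 1.11982 bits

log₂(3) = 1.58496 bits

D_KL(P||U) = 1.58496 - 1.11982 = 0.46514 ≈ 0.4651 bits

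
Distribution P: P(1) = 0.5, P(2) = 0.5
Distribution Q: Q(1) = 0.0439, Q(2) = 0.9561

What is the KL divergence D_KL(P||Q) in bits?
1.2872 bits

D_KL(P||Q) = Σ P(x) log₂(P(x)/Q(x))

Computing term by term:
  P(1)·log₂(P(1)/Q(1)) = 0.5·log₂(0.5/0.0439) = 1.75482
  P(2)·log₂(P(2)/Q(2)) = 0.5·log₂(0.5/0.9561) = -0.46762

D_KL(P||Q) = 1.75482 - 0.46762 = 1.28720 ≈ 1.2872 bits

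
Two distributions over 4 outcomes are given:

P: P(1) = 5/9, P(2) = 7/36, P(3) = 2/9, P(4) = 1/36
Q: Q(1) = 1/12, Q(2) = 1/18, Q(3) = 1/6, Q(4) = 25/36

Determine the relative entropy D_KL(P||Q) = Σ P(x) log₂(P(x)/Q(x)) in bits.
1.8352 bits

D_KL(P||Q) = Σ P(x) log₂(P(x)/Q(x))

Computing term by term:
  P(1)·log₂(P(1)/Q(1)) = (5/9)·log₂((5/9)/(1/12)) = 1.52054
  P(2)·log₂(P(2)/Q(2)) = (7/36)·log₂((7/36)/(1/18)) = 0.35143
  P(3)·log₂(P(3)/Q(3)) = (2/9)·log₂((2/9)/(1/6)) = 0.09223
  P(4)·log₂(P(4)/Q(4)) = (1/36)·log₂((1/36)/(25/36)) = -0.12900

D_KL(P||Q) = 1.52054 + 0.35143 + 0.09223 - 0.12900 = 1.83520 ≈ 1.8352 bits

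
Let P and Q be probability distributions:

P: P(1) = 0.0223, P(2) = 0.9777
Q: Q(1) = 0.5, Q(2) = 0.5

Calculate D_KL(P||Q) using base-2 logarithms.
0.8458 bits

D_KL(P||Q) = Σ P(x) log₂(P(x)/Q(x))

Computing term by term:
  P(1)·log₂(P(1)/Q(1)) = 0.0223·log₂(0.0223/0.5) = -0.10006
  P(2)·log₂(P(2)/Q(2)) = 0.9777·log₂(0.9777/0.5) = 0.94589

D_KL(P||Q) = -0.10006 + 0.94589 = 0.84583 ≈ 0.8458 bits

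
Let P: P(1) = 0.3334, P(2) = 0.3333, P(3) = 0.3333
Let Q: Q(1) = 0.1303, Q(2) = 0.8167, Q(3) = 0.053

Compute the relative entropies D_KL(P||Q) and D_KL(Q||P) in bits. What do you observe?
D_KL(P||Q) = 0.9051 bits, D_KL(Q||P) = 0.7388 bits. The two directions give different values (D_KL(P||Q) exceeds D_KL(Q||P) by 0.1663 bits): KL divergence is asymmetric.

D_KL(P||Q) = Σ P(x) log₂(P(x)/Q(x))

Computing term by term:
  P(1)·log₂(P(1)/Q(1)) = 0.3334·log₂(0.3334/0.1303) = 0.45190
  P(2)·log₂(P(2)/Q(2)) = 0.3333·log₂(0.3333/0.8167) = -0.43095
  P(3)·log₂(P(3)/Q(3)) = 0.3333·log₂(0.3333/0.053) = 0.88416

D_KL(P||Q) = 0.45190 - 0.43095 + 0.88416 = 0.90511 ≈ 0.9051 bits

D_KL(Q||P) = Σ Q(x) log₂(Q(x)/P(x))

Computing term by term:
  Q(1)·log₂(Q(1)/P(1)) = 0.1303·log₂(0.1303/0.3334) = -0.17661
  Q(2)·log₂(Q(2)/P(2)) = 0.8167·log₂(0.8167/0.3333) = 1.05598
  Q(3)·log₂(Q(3)/P(3)) = 0.053·log₂(0.053/0.3333) = -0.14060

D_KL(Q||P) = -0.17661 + 1.05598 - 0.14060 = 0.73877 ≈ 0.7388 bits

These are NOT equal (difference: 0.1663 bits). KL divergence is asymmetric: D_KL(P||Q) ≠ D_KL(Q||P) in general.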